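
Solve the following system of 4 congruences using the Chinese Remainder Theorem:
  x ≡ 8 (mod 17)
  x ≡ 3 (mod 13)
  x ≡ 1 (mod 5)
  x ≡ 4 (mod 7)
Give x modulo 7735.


Product of moduli M = 17 · 13 · 5 · 7 = 7735.
Merge one congruence at a time:
  Start: x ≡ 8 (mod 17).
  Combine with x ≡ 3 (mod 13); new modulus lcm = 221.
    Write x = 8 + 17·t and substitute into x ≡ 3 (mod 13): 17·t ≡ 3 − 8 = -5 (mod 13).
    Reduce coefficients mod 13: 4·t ≡ 8 (mod 13).
    The inverse of 4 mod 13 is 10 (since 4·10 = 40 = 3·13 + 1), so t ≡ 10·8 = 80 ≡ 2 (mod 13).
    Then x = 8 + 17·2 = 42, valid modulo lcm(17, 13) = 221: x ≡ 42 (mod 221).
  Combine with x ≡ 1 (mod 5); new modulus lcm = 1105.
    Write x = 42 + 221·t and substitute into x ≡ 1 (mod 5): 221·t ≡ 1 − 42 = -41 (mod 5).
    Reduce coefficients mod 5: 1·t ≡ 4 (mod 5).
    So t ≡ 4 (mod 5).
    Then x = 42 + 221·4 = 926, valid modulo lcm(221, 5) = 1105: x ≡ 926 (mod 1105).
  Combine with x ≡ 4 (mod 7); new modulus lcm = 7735.
    Write x = 926 + 1105·t and substitute into x ≡ 4 (mod 7): 1105·t ≡ 4 − 926 = -922 (mod 7).
    Reduce coefficients mod 7: 6·t ≡ 2 (mod 7).
    The inverse of 6 mod 7 is 6 (since 6·6 = 36 = 5·7 + 1), so t ≡ 6·2 = 12 ≡ 5 (mod 7).
    Then x = 926 + 1105·5 = 6451, valid modulo lcm(1105, 7) = 7735: x ≡ 6451 (mod 7735).
Verify against each original: 6451 mod 17 = 8, 6451 mod 13 = 3, 6451 mod 5 = 1, 6451 mod 7 = 4.

x ≡ 6451 (mod 7735).


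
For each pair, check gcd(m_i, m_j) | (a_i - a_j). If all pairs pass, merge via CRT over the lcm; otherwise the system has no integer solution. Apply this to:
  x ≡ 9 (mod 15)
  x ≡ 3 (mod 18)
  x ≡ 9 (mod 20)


Moduli 15, 18, 20 are not pairwise coprime, so CRT works modulo lcm(m_i) when all pairwise compatibility conditions hold.
Pairwise compatibility: gcd(m_i, m_j) must divide a_i - a_j for every pair.
Merge one congruence at a time:
  Start: x ≡ 9 (mod 15).
  Combine with x ≡ 3 (mod 18): gcd(15, 18) = 3; 3 - 9 = -6, which IS divisible by 3, so compatible.
    Write x = 9 + 15·t and substitute into x ≡ 3 (mod 18): 15·t ≡ 3 − 9 = -6 (mod 18).
    Divide the congruence (and modulus) by g = 3: 5·t ≡ -2 (mod 6).
    Reduce coefficients mod 6: 5·t ≡ 4 (mod 6).
    The inverse of 5 mod 6 is 5 (since 5·5 = 25 = 4·6 + 1), so t ≡ 5·4 = 20 ≡ 2 (mod 6).
    Then x = 9 + 15·2 = 39, valid modulo lcm(15, 18) = 90: x ≡ 39 (mod 90).
  Combine with x ≡ 9 (mod 20): gcd(90, 20) = 10; 9 - 39 = -30, which IS divisible by 10, so compatible.
    Write x = 39 + 90·t and substitute into x ≡ 9 (mod 20): 90·t ≡ 9 − 39 = -30 (mod 20).
    Divide the congruence (and modulus) by g = 10: 9·t ≡ -3 (mod 2).
    Reduce coefficients mod 2: 1·t ≡ 1 (mod 2).
    So t ≡ 1 (mod 2).
    Then x = 39 + 90·1 = 129, valid modulo lcm(90, 20) = 180: x ≡ 129 (mod 180).
Verify: 129 mod 15 = 9, 129 mod 18 = 3, 129 mod 20 = 9.

x ≡ 129 (mod 180).


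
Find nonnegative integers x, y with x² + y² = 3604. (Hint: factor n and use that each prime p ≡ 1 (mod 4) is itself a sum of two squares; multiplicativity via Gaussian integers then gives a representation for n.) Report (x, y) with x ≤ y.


Step 1: Factor n = 3604 = 2^2 · 17 · 53.
Step 2: Check the mod-4 condition on each prime factor: 2 = 2 (special); 17 ≡ 1 (mod 4), exponent 1; 53 ≡ 1 (mod 4), exponent 1.
All primes ≡ 3 (mod 4) appear to even exponent (or don't appear), so by the two-squares theorem n IS expressible as a sum of two squares.
Step 3: Build a representation. Group n = k² · m with k = 2 and m = 17 · 53 = 901 (a product of primes ≡ 1 (mod 4)); a representation of m scales to one of n via (k·x)² + (k·y)² = k²(x² + y²). Each prime p ≡ 1 (mod 4) is itself a sum of two squares; find a² by testing p − a² for a perfect square:
  17: 17 − 1² = 16 = 4² ⇒ 17 = 1² + 4².
  53: 53 − 1² = 52, 53 − 2² = 49 = 7² ⇒ 53 = 2² + 7².
  Combine using the Brahmagupta–Fibonacci identity (a² + b²)(c² + d²) = (ac − bd)² + (ad + bc)² = (ac + bd)² + (ad − bc)²:
  17 · 53 = 901: from (1² + 4²)(2² + 7²), take (1·2 − 4·7, 1·7 + 4·2) = (2 − 28, 7 + 8) = (-26, 15); dropping signs (only squares matter) gives (26, 15); check 26² + 15² = 676 + 225 = 901 ✓.
  Scale by k = 2: (2·26, 2·15) = (52, 30).
Step 4: Order so x ≤ y and verify: 30² + 52² = 900 + 2704 = 3604 = n. ✓

n = 3604 = 30² + 52² (one valid representation with x ≤ y).


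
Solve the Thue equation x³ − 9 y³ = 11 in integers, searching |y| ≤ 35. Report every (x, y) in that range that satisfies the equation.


The equation is x³ - 9y³ = 11. For fixed y, x³ = 9·y³ + 11, so a solution requires the RHS to be a perfect cube.
Strategy: iterate y from -35 to 35, compute RHS = 9·y³ + 11, and check whether it is a (positive or negative) perfect cube.
Check small values of y:
  y = 0: RHS = 11 is not a perfect cube.
  y = 1: RHS = 20 is not a perfect cube.
  y = -1: RHS = 2 is not a perfect cube.
  y = 2: RHS = 83 is not a perfect cube.
  y = -2: RHS = -61 is not a perfect cube.
  y = 3: RHS = 254 is not a perfect cube.
  y = -3: RHS = -232 is not a perfect cube.
Continuing the search up to |y| = 35 finds no solutions either.
No (x, y) in the scanned range satisfies the equation.

No integer solutions with |y| ≤ 35.


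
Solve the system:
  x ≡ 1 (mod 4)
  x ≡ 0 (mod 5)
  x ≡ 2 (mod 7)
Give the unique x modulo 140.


Moduli 4, 5, 7 are pairwise coprime; by CRT there is a unique solution modulo M = 4 · 5 · 7 = 140.
Solve pairwise, accumulating the modulus:
  Start with x ≡ 1 (mod 4).
  Combine with x ≡ 0 (mod 5): since gcd(4, 5) = 1, we get a unique residue mod 20.
    Write x = 1 + 4·t and substitute into x ≡ 0 (mod 5): 4·t ≡ 0 − 1 = -1 (mod 5).
    Reduce coefficients mod 5: 4·t ≡ 4 (mod 5).
    The inverse of 4 mod 5 is 4 (since 4·4 = 16 = 3·5 + 1), so t ≡ 4·4 = 16 ≡ 1 (mod 5).
    Then x = 1 + 4·1 = 5, valid modulo lcm(4, 5) = 20: x ≡ 5 (mod 20).
  Combine with x ≡ 2 (mod 7): since gcd(20, 7) = 1, we get a unique residue mod 140.
    Write x = 5 + 20·t and substitute into x ≡ 2 (mod 7): 20·t ≡ 2 − 5 = -3 (mod 7).
    Reduce coefficients mod 7: 6·t ≡ 4 (mod 7).
    The inverse of 6 mod 7 is 6 (since 6·6 = 36 = 5·7 + 1), so t ≡ 6·4 = 24 ≡ 3 (mod 7).
    Then x = 5 + 20·3 = 65, valid modulo lcm(20, 7) = 140: x ≡ 65 (mod 140).
Verify: 65 mod 4 = 1 ✓, 65 mod 5 = 0 ✓, 65 mod 7 = 2 ✓.

x ≡ 65 (mod 140).


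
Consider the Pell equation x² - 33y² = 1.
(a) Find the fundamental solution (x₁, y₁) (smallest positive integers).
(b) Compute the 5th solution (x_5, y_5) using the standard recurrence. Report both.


Step 1: Find the fundamental solution (x₁, y₁) of x² - 33y² = 1.
  Expand √33 as a continued fraction. a₀ = ⌊√33⌋ = 5; iterate m_{k+1} = d_k·a_k − m_k, d_{k+1} = (33 − m_{k+1}²)/d_k, a_{k+1} = ⌊(a₀ + m_{k+1})/d_{k+1}⌋ (starting m₀ = 0, d₀ = 1), with convergents p_k = a_k·p_{k-1} + p_{k-2}, q_k = a_k·q_{k-1} + q_{k-2} (p₋₁ = 1, q₋₁ = 0):
  k = 0: a₀ = 5; p₀/q₀ = 5/1; p₀² − 33·q₀² = 25 − 33 = -8.
  k = 1: m = 5, d = 8, a = ⌊(5 + 5)/8⌋ = 1; p/q = (1·5 + 1)/(1·1 + 0) = 6/1; p² − 33·q² = 36 − 33 = 3.
  k = 2: m = 3, d = 3, a = ⌊(5 + 3)/3⌋ = 2; p/q = (2·6 + 5)/(2·1 + 1) = 17/3; p² − 33·q² = 289 − 297 = -8.
  k = 3: m = 3, d = 8, a = ⌊(5 + 3)/8⌋ = 1; p/q = (1·17 + 6)/(1·3 + 1) = 23/4; p² − 33·q² = 529 − 528 = 1.
  The first convergent with p² − 33·q² = 1 gives the fundamental solution (x₁, y₁) = (23, 4).
Step 2: Apply the recurrence (x_{n+1}, y_{n+1}) = (x₁x_n + 33y₁y_n, x₁y_n + y₁x_n) repeatedly.
  From (x_1, y_1) = (23, 4): x_2 = 23·23 + 33·4·4 = 1057; y_2 = 23·4 + 4·23 = 184.
  From (x_2, y_2) = (1057, 184): x_3 = 23·1057 + 33·4·184 = 48599; y_3 = 23·184 + 4·1057 = 8460.
  From (x_3, y_3) = (48599, 8460): x_4 = 23·48599 + 33·4·8460 = 2234497; y_4 = 23·8460 + 4·48599 = 388976.
  From (x_4, y_4) = (2234497, 388976): x_5 = 23·2234497 + 33·4·388976 = 102738263; y_5 = 23·388976 + 4·2234497 = 17884436.
Step 3: Verify x_5² - 33·y_5² = 10555150684257169 - 10555150684257168 = 1 (should be 1). ✓

(x_1, y_1) = (23, 4); (x_5, y_5) = (102738263, 17884436).


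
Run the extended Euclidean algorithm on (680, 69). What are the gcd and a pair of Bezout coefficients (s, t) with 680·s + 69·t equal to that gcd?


Euclidean algorithm on (680, 69) — divide until remainder is 0:
  680 = 9 · 69 + 59
  69 = 1 · 59 + 10
  59 = 5 · 10 + 9
  10 = 1 · 9 + 1
  9 = 9 · 1 + 0
gcd(680, 69) = 1.
Track Bezout coefficients alongside the remainders: start with r₀ = 680 = a·1 + b·0 (s = 1, t = 0) and r₁ = 69 = a·0 + b·1 (s = 0, t = 1); each new remainder r_{k+1} = r_{k-1} − q_k·r_k inherits s_{k+1} = s_{k-1} − q_k·s_k, t_{k+1} = t_{k-1} − q_k·t_k, so r_k = a·s_k + b·t_k at every step:
  q = 9: r = 59, s = 1 − 9·0 = 1, t = 0 − 9·1 = -9  (check: 680·1 + 69·(-9) = 59)
  q = 1: r = 10, s = 0 − 1·1 = -1, t = 1 − 1·(-9) = 10  (check: 680·(-1) + 69·10 = 10)
  q = 5: r = 9, s = 1 − 5·(-1) = 6, t = -9 − 5·10 = -59  (check: 680·6 + 69·(-59) = 9)
  q = 1: r = 1, s = -1 − 1·6 = -7, t = 10 − 1·(-59) = 69  (check: 680·(-7) + 69·69 = 1)
The row with r = 1 (the gcd) gives the Bezout coefficients s = -7, t = 69.
Result: 680 · (-7) + 69 · (69) = 1.

gcd(680, 69) = 1; s = -7, t = 69 (check: 680·(-7) + 69·69 = 1).


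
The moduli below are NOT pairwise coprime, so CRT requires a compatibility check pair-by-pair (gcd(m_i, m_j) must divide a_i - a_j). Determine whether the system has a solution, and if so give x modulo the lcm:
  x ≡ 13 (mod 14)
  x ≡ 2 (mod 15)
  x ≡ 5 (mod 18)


Moduli 14, 15, 18 are not pairwise coprime, so CRT works modulo lcm(m_i) when all pairwise compatibility conditions hold.
Pairwise compatibility: gcd(m_i, m_j) must divide a_i - a_j for every pair.
Merge one congruence at a time:
  Start: x ≡ 13 (mod 14).
  Combine with x ≡ 2 (mod 15): gcd(14, 15) = 1; 2 - 13 = -11, which IS divisible by 1, so compatible.
    Write x = 13 + 14·t and substitute into x ≡ 2 (mod 15): 14·t ≡ 2 − 13 = -11 (mod 15).
    Reduce coefficients mod 15: 14·t ≡ 4 (mod 15).
    The inverse of 14 mod 15 is 14 (since 14·14 = 196 = 13·15 + 1), so t ≡ 14·4 = 56 ≡ 11 (mod 15).
    Then x = 13 + 14·11 = 167, valid modulo lcm(14, 15) = 210: x ≡ 167 (mod 210).
  Combine with x ≡ 5 (mod 18): gcd(210, 18) = 6; 5 - 167 = -162, which IS divisible by 6, so compatible.
    Write x = 167 + 210·t and substitute into x ≡ 5 (mod 18): 210·t ≡ 5 − 167 = -162 (mod 18).
    Divide the congruence (and modulus) by g = 6: 35·t ≡ -27 (mod 3).
    Reduce coefficients mod 3: 2·t ≡ 0 (mod 3).
    The inverse of 2 mod 3 is 2 (since 2·2 = 4 = 1·3 + 1), so t ≡ 2·0 = 0 ≡ 0 (mod 3).
    Then x = 167 + 210·0 = 167, valid modulo lcm(210, 18) = 630: x ≡ 167 (mod 630).
Verify: 167 mod 14 = 13, 167 mod 15 = 2, 167 mod 18 = 5.

x ≡ 167 (mod 630).


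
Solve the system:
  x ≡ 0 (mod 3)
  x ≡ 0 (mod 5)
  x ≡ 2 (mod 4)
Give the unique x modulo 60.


Moduli 3, 5, 4 are pairwise coprime; by CRT there is a unique solution modulo M = 3 · 5 · 4 = 60.
Solve pairwise, accumulating the modulus:
  Start with x ≡ 0 (mod 3).
  Combine with x ≡ 0 (mod 5): since gcd(3, 5) = 1, we get a unique residue mod 15.
    Write x = 0 + 3·t and substitute into x ≡ 0 (mod 5): 3·t ≡ 0 − 0 = 0 (mod 5).
    The inverse of 3 mod 5 is 2 (since 3·2 = 6 = 1·5 + 1), so t ≡ 2·0 = 0 ≡ 0 (mod 5).
    Then x = 0 + 3·0 = 0, valid modulo lcm(3, 5) = 15: x ≡ 0 (mod 15).
  Combine with x ≡ 2 (mod 4): since gcd(15, 4) = 1, we get a unique residue mod 60.
    Write x = 0 + 15·t and substitute into x ≡ 2 (mod 4): 15·t ≡ 2 − 0 = 2 (mod 4).
    Reduce coefficients mod 4: 3·t ≡ 2 (mod 4).
    The inverse of 3 mod 4 is 3 (since 3·3 = 9 = 2·4 + 1), so t ≡ 3·2 = 6 ≡ 2 (mod 4).
    Then x = 0 + 15·2 = 30, valid modulo lcm(15, 4) = 60: x ≡ 30 (mod 60).
Verify: 30 mod 3 = 0 ✓, 30 mod 5 = 0 ✓, 30 mod 4 = 2 ✓.

x ≡ 30 (mod 60).


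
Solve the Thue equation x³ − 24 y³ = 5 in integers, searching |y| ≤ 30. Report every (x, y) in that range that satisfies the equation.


The equation is x³ - 24y³ = 5. For fixed y, x³ = 24·y³ + 5, so a solution requires the RHS to be a perfect cube.
Strategy: iterate y from -30 to 30, compute RHS = 24·y³ + 5, and check whether it is a (positive or negative) perfect cube.
Check small values of y:
  y = 0: RHS = 5 is not a perfect cube.
  y = 1: RHS = 29 is not a perfect cube.
  y = -1: RHS = -19 is not a perfect cube.
  y = 2: RHS = 197 is not a perfect cube.
  y = -2: RHS = -187 is not a perfect cube.
  y = 3: RHS = 653 is not a perfect cube.
  y = -3: RHS = -643 is not a perfect cube.
Continuing the search up to |y| = 30 finds no solutions either.
No (x, y) in the scanned range satisfies the equation.

No integer solutions with |y| ≤ 30.


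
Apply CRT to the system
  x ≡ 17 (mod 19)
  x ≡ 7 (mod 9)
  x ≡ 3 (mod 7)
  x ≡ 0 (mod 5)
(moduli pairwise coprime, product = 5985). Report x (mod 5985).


Product of moduli M = 19 · 9 · 7 · 5 = 5985.
Merge one congruence at a time:
  Start: x ≡ 17 (mod 19).
  Combine with x ≡ 7 (mod 9); new modulus lcm = 171.
    Write x = 17 + 19·t and substitute into x ≡ 7 (mod 9): 19·t ≡ 7 − 17 = -10 (mod 9).
    Reduce coefficients mod 9: 1·t ≡ 8 (mod 9).
    So t ≡ 8 (mod 9).
    Then x = 17 + 19·8 = 169, valid modulo lcm(19, 9) = 171: x ≡ 169 (mod 171).
  Combine with x ≡ 3 (mod 7); new modulus lcm = 1197.
    Write x = 169 + 171·t and substitute into x ≡ 3 (mod 7): 171·t ≡ 3 − 169 = -166 (mod 7).
    Reduce coefficients mod 7: 3·t ≡ 2 (mod 7).
    The inverse of 3 mod 7 is 5 (since 3·5 = 15 = 2·7 + 1), so t ≡ 5·2 = 10 ≡ 3 (mod 7).
    Then x = 169 + 171·3 = 682, valid modulo lcm(171, 7) = 1197: x ≡ 682 (mod 1197).
  Combine with x ≡ 0 (mod 5); new modulus lcm = 5985.
    Write x = 682 + 1197·t and substitute into x ≡ 0 (mod 5): 1197·t ≡ 0 − 682 = -682 (mod 5).
    Reduce coefficients mod 5: 2·t ≡ 3 (mod 5).
    The inverse of 2 mod 5 is 3 (since 2·3 = 6 = 1·5 + 1), so t ≡ 3·3 = 9 ≡ 4 (mod 5).
    Then x = 682 + 1197·4 = 5470, valid modulo lcm(1197, 5) = 5985: x ≡ 5470 (mod 5985).
Verify against each original: 5470 mod 19 = 17, 5470 mod 9 = 7, 5470 mod 7 = 3, 5470 mod 5 = 0.

x ≡ 5470 (mod 5985).


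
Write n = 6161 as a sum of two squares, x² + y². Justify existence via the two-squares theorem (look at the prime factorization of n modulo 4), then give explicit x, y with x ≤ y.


Step 1: Factor n = 6161 = 61 · 101.
Step 2: Check the mod-4 condition on each prime factor: 61 ≡ 1 (mod 4), exponent 1; 101 ≡ 1 (mod 4), exponent 1.
All primes ≡ 3 (mod 4) appear to even exponent (or don't appear), so by the two-squares theorem n IS expressible as a sum of two squares.
Step 3: Build a representation. Here n = 61 · 101 is a product of primes ≡ 1 (mod 4). Each prime p ≡ 1 (mod 4) is itself a sum of two squares; find a² by testing p − a² for a perfect square:
  61: 61 − 1² = 60, 61 − 2² = 57, 61 − 3² = 52, 61 − 4² = 45, 61 − 5² = 36 = 6² ⇒ 61 = 5² + 6².
  101: 101 − 1² = 100 = 10² ⇒ 101 = 1² + 10².
  Combine using the Brahmagupta–Fibonacci identity (a² + b²)(c² + d²) = (ac − bd)² + (ad + bc)² = (ac + bd)² + (ad − bc)²:
  61 · 101 = 6161: from (5² + 6²)(1² + 10²), take (5·1 − 6·10, 5·10 + 6·1) = (5 − 60, 50 + 6) = (-55, 56); dropping signs (only squares matter) gives (55, 56); check 55² + 56² = 3025 + 3136 = 6161 ✓.
Step 4: Order so x ≤ y and verify: 55² + 56² = 3025 + 3136 = 6161 = n. ✓

n = 6161 = 55² + 56² (one valid representation with x ≤ y).


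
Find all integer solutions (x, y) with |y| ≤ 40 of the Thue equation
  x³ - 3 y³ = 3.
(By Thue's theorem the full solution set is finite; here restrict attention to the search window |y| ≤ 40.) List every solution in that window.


The equation is x³ - 3y³ = 3. For fixed y, x³ = 3·y³ + 3, so a solution requires the RHS to be a perfect cube.
Strategy: iterate y from -40 to 40, compute RHS = 3·y³ + 3, and check whether it is a (positive or negative) perfect cube.
Check small values of y:
  y = 0: RHS = 3 is not a perfect cube.
  y = 1: RHS = 6 is not a perfect cube.
  y = -1: RHS = 0 = (0)³ ⇒ x = 0 works.
  y = 2: RHS = 27 = (3)³ ⇒ x = 3 works.
  y = -2: RHS = -21 is not a perfect cube.
  y = 3: RHS = 84 is not a perfect cube.
  y = -3: RHS = -78 is not a perfect cube.
Continuing the search up to |y| = 40 finds no further solutions beyond those listed.
Collected solutions: (0, -1), (3, 2).

Solutions (with |y| ≤ 40): (0, -1), (3, 2).


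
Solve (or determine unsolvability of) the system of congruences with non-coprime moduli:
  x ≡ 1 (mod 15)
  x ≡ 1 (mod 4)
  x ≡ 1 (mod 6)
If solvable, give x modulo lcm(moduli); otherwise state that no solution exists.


Moduli 15, 4, 6 are not pairwise coprime, so CRT works modulo lcm(m_i) when all pairwise compatibility conditions hold.
Pairwise compatibility: gcd(m_i, m_j) must divide a_i - a_j for every pair.
Merge one congruence at a time:
  Start: x ≡ 1 (mod 15).
  Combine with x ≡ 1 (mod 4): gcd(15, 4) = 1; 1 - 1 = 0, which IS divisible by 1, so compatible.
    Write x = 1 + 15·t and substitute into x ≡ 1 (mod 4): 15·t ≡ 1 − 1 = 0 (mod 4).
    Reduce coefficients mod 4: 3·t ≡ 0 (mod 4).
    The inverse of 3 mod 4 is 3 (since 3·3 = 9 = 2·4 + 1), so t ≡ 3·0 = 0 ≡ 0 (mod 4).
    Then x = 1 + 15·0 = 1, valid modulo lcm(15, 4) = 60: x ≡ 1 (mod 60).
  Combine with x ≡ 1 (mod 6): gcd(60, 6) = 6; 1 - 1 = 0, which IS divisible by 6, so compatible.
    Write x = 1 + 60·t and substitute into x ≡ 1 (mod 6): 60·t ≡ 1 − 1 = 0 (mod 6).
    Divide the congruence (and modulus) by g = 6: 10·t ≡ 0 (mod 1).
    Modulo 1 every t works; take t = 0.
    Then x = 1 + 60·0 = 1, valid modulo lcm(60, 6) = 60: x ≡ 1 (mod 60).
Verify: 1 mod 15 = 1, 1 mod 4 = 1, 1 mod 6 = 1.

x ≡ 1 (mod 60).


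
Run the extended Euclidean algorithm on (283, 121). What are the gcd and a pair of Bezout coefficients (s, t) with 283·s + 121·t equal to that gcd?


Euclidean algorithm on (283, 121) — divide until remainder is 0:
  283 = 2 · 121 + 41
  121 = 2 · 41 + 39
  41 = 1 · 39 + 2
  39 = 19 · 2 + 1
  2 = 2 · 1 + 0
gcd(283, 121) = 1.
Track Bezout coefficients alongside the remainders: start with r₀ = 283 = a·1 + b·0 (s = 1, t = 0) and r₁ = 121 = a·0 + b·1 (s = 0, t = 1); each new remainder r_{k+1} = r_{k-1} − q_k·r_k inherits s_{k+1} = s_{k-1} − q_k·s_k, t_{k+1} = t_{k-1} − q_k·t_k, so r_k = a·s_k + b·t_k at every step:
  q = 2: r = 41, s = 1 − 2·0 = 1, t = 0 − 2·1 = -2  (check: 283·1 + 121·(-2) = 41)
  q = 2: r = 39, s = 0 − 2·1 = -2, t = 1 − 2·(-2) = 5  (check: 283·(-2) + 121·5 = 39)
  q = 1: r = 2, s = 1 − 1·(-2) = 3, t = -2 − 1·5 = -7  (check: 283·3 + 121·(-7) = 2)
  q = 19: r = 1, s = -2 − 19·3 = -59, t = 5 − 19·(-7) = 138  (check: 283·(-59) + 121·138 = 1)
The row with r = 1 (the gcd) gives the Bezout coefficients s = -59, t = 138.
Result: 283 · (-59) + 121 · (138) = 1.

gcd(283, 121) = 1; s = -59, t = 138 (check: 283·(-59) + 121·138 = 1).


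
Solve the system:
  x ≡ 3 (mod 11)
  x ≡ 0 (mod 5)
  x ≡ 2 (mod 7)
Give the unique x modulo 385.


Moduli 11, 5, 7 are pairwise coprime; by CRT there is a unique solution modulo M = 11 · 5 · 7 = 385.
Solve pairwise, accumulating the modulus:
  Start with x ≡ 3 (mod 11).
  Combine with x ≡ 0 (mod 5): since gcd(11, 5) = 1, we get a unique residue mod 55.
    Write x = 3 + 11·t and substitute into x ≡ 0 (mod 5): 11·t ≡ 0 − 3 = -3 (mod 5).
    Reduce coefficients mod 5: 1·t ≡ 2 (mod 5).
    So t ≡ 2 (mod 5).
    Then x = 3 + 11·2 = 25, valid modulo lcm(11, 5) = 55: x ≡ 25 (mod 55).
  Combine with x ≡ 2 (mod 7): since gcd(55, 7) = 1, we get a unique residue mod 385.
    Write x = 25 + 55·t and substitute into x ≡ 2 (mod 7): 55·t ≡ 2 − 25 = -23 (mod 7).
    Reduce coefficients mod 7: 6·t ≡ 5 (mod 7).
    The inverse of 6 mod 7 is 6 (since 6·6 = 36 = 5·7 + 1), so t ≡ 6·5 = 30 ≡ 2 (mod 7).
    Then x = 25 + 55·2 = 135, valid modulo lcm(55, 7) = 385: x ≡ 135 (mod 385).
Verify: 135 mod 11 = 3 ✓, 135 mod 5 = 0 ✓, 135 mod 7 = 2 ✓.

x ≡ 135 (mod 385).


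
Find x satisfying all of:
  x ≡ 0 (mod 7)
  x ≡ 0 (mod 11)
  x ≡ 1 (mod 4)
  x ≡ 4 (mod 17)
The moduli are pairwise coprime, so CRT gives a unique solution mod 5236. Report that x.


Product of moduli M = 7 · 11 · 4 · 17 = 5236.
Merge one congruence at a time:
  Start: x ≡ 0 (mod 7).
  Combine with x ≡ 0 (mod 11); new modulus lcm = 77.
    Write x = 0 + 7·t and substitute into x ≡ 0 (mod 11): 7·t ≡ 0 − 0 = 0 (mod 11).
    The inverse of 7 mod 11 is 8 (since 7·8 = 56 = 5·11 + 1), so t ≡ 8·0 = 0 ≡ 0 (mod 11).
    Then x = 0 + 7·0 = 0, valid modulo lcm(7, 11) = 77: x ≡ 0 (mod 77).
  Combine with x ≡ 1 (mod 4); new modulus lcm = 308.
    Write x = 0 + 77·t and substitute into x ≡ 1 (mod 4): 77·t ≡ 1 − 0 = 1 (mod 4).
    Reduce coefficients mod 4: 1·t ≡ 1 (mod 4).
    So t ≡ 1 (mod 4).
    Then x = 0 + 77·1 = 77, valid modulo lcm(77, 4) = 308: x ≡ 77 (mod 308).
  Combine with x ≡ 4 (mod 17); new modulus lcm = 5236.
    Write x = 77 + 308·t and substitute into x ≡ 4 (mod 17): 308·t ≡ 4 − 77 = -73 (mod 17).
    Reduce coefficients mod 17: 2·t ≡ 12 (mod 17).
    The inverse of 2 mod 17 is 9 (since 2·9 = 18 = 1·17 + 1), so t ≡ 9·12 = 108 ≡ 6 (mod 17).
    Then x = 77 + 308·6 = 1925, valid modulo lcm(308, 17) = 5236: x ≡ 1925 (mod 5236).
Verify against each original: 1925 mod 7 = 0, 1925 mod 11 = 0, 1925 mod 4 = 1, 1925 mod 17 = 4.

x ≡ 1925 (mod 5236).


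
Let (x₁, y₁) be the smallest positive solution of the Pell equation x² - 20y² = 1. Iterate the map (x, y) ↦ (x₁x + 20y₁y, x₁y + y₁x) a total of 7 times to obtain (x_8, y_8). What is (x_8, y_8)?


Step 1: Find the fundamental solution (x₁, y₁) of x² - 20y² = 1.
  Expand √20 as a continued fraction. a₀ = ⌊√20⌋ = 4; iterate m_{k+1} = d_k·a_k − m_k, d_{k+1} = (20 − m_{k+1}²)/d_k, a_{k+1} = ⌊(a₀ + m_{k+1})/d_{k+1}⌋ (starting m₀ = 0, d₀ = 1), with convergents p_k = a_k·p_{k-1} + p_{k-2}, q_k = a_k·q_{k-1} + q_{k-2} (p₋₁ = 1, q₋₁ = 0):
  k = 0: a₀ = 4; p₀/q₀ = 4/1; p₀² − 20·q₀² = 16 − 20 = -4.
  k = 1: m = 4, d = 4, a = ⌊(4 + 4)/4⌋ = 2; p/q = (2·4 + 1)/(2·1 + 0) = 9/2; p² − 20·q² = 81 − 80 = 1.
  The first convergent with p² − 20·q² = 1 gives the fundamental solution (x₁, y₁) = (9, 2).
Step 2: Apply the recurrence (x_{n+1}, y_{n+1}) = (x₁x_n + 20y₁y_n, x₁y_n + y₁x_n) repeatedly.
  From (x_1, y_1) = (9, 2): x_2 = 9·9 + 20·2·2 = 161; y_2 = 9·2 + 2·9 = 36.
  From (x_2, y_2) = (161, 36): x_3 = 9·161 + 20·2·36 = 2889; y_3 = 9·36 + 2·161 = 646.
  From (x_3, y_3) = (2889, 646): x_4 = 9·2889 + 20·2·646 = 51841; y_4 = 9·646 + 2·2889 = 11592.
  From (x_4, y_4) = (51841, 11592): x_5 = 9·51841 + 20·2·11592 = 930249; y_5 = 9·11592 + 2·51841 = 208010.
  From (x_5, y_5) = (930249, 208010): x_6 = 9·930249 + 20·2·208010 = 16692641; y_6 = 9·208010 + 2·930249 = 3732588.
  From (x_6, y_6) = (16692641, 3732588): x_7 = 9·16692641 + 20·2·3732588 = 299537289; y_7 = 9·3732588 + 2·16692641 = 66978574.
  From (x_7, y_7) = (299537289, 66978574): x_8 = 9·299537289 + 20·2·66978574 = 5374978561; y_8 = 9·66978574 + 2·299537289 = 1201881744.
Step 3: Verify x_8² - 20·y_8² = 28890394531209630721 - 28890394531209630720 = 1 (should be 1). ✓

(x_1, y_1) = (9, 2); (x_8, y_8) = (5374978561, 1201881744).


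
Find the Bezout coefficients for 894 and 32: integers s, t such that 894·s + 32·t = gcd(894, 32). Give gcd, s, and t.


Euclidean algorithm on (894, 32) — divide until remainder is 0:
  894 = 27 · 32 + 30
  32 = 1 · 30 + 2
  30 = 15 · 2 + 0
gcd(894, 32) = 2.
Track Bezout coefficients alongside the remainders: start with r₀ = 894 = a·1 + b·0 (s = 1, t = 0) and r₁ = 32 = a·0 + b·1 (s = 0, t = 1); each new remainder r_{k+1} = r_{k-1} − q_k·r_k inherits s_{k+1} = s_{k-1} − q_k·s_k, t_{k+1} = t_{k-1} − q_k·t_k, so r_k = a·s_k + b·t_k at every step:
  q = 27: r = 30, s = 1 − 27·0 = 1, t = 0 − 27·1 = -27  (check: 894·1 + 32·(-27) = 30)
  q = 1: r = 2, s = 0 − 1·1 = -1, t = 1 − 1·(-27) = 28  (check: 894·(-1) + 32·28 = 2)
The row with r = 2 (the gcd) gives the Bezout coefficients s = -1, t = 28.
Result: 894 · (-1) + 32 · (28) = 2.

gcd(894, 32) = 2; s = -1, t = 28 (check: 894·(-1) + 32·28 = 2).


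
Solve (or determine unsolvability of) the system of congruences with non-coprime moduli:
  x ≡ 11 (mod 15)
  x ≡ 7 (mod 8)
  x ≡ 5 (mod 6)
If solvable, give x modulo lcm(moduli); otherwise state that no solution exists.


Moduli 15, 8, 6 are not pairwise coprime, so CRT works modulo lcm(m_i) when all pairwise compatibility conditions hold.
Pairwise compatibility: gcd(m_i, m_j) must divide a_i - a_j for every pair.
Merge one congruence at a time:
  Start: x ≡ 11 (mod 15).
  Combine with x ≡ 7 (mod 8): gcd(15, 8) = 1; 7 - 11 = -4, which IS divisible by 1, so compatible.
    Write x = 11 + 15·t and substitute into x ≡ 7 (mod 8): 15·t ≡ 7 − 11 = -4 (mod 8).
    Reduce coefficients mod 8: 7·t ≡ 4 (mod 8).
    The inverse of 7 mod 8 is 7 (since 7·7 = 49 = 6·8 + 1), so t ≡ 7·4 = 28 ≡ 4 (mod 8).
    Then x = 11 + 15·4 = 71, valid modulo lcm(15, 8) = 120: x ≡ 71 (mod 120).
  Combine with x ≡ 5 (mod 6): gcd(120, 6) = 6; 5 - 71 = -66, which IS divisible by 6, so compatible.
    Write x = 71 + 120·t and substitute into x ≡ 5 (mod 6): 120·t ≡ 5 − 71 = -66 (mod 6).
    Divide the congruence (and modulus) by g = 6: 20·t ≡ -11 (mod 1).
    Modulo 1 every t works; take t = 0.
    Then x = 71 + 120·0 = 71, valid modulo lcm(120, 6) = 120: x ≡ 71 (mod 120).
Verify: 71 mod 15 = 11, 71 mod 8 = 7, 71 mod 6 = 5.

x ≡ 71 (mod 120).


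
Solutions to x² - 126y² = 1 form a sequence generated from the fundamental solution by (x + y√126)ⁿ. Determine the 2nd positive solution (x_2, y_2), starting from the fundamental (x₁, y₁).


Step 1: Find the fundamental solution (x₁, y₁) of x² - 126y² = 1.
  Expand √126 as a continued fraction. a₀ = ⌊√126⌋ = 11; iterate m_{k+1} = d_k·a_k − m_k, d_{k+1} = (126 − m_{k+1}²)/d_k, a_{k+1} = ⌊(a₀ + m_{k+1})/d_{k+1}⌋ (starting m₀ = 0, d₀ = 1), with convergents p_k = a_k·p_{k-1} + p_{k-2}, q_k = a_k·q_{k-1} + q_{k-2} (p₋₁ = 1, q₋₁ = 0):
  k = 0: a₀ = 11; p₀/q₀ = 11/1; p₀² − 126·q₀² = 121 − 126 = -5.
  k = 1: m = 11, d = 5, a = ⌊(11 + 11)/5⌋ = 4; p/q = (4·11 + 1)/(4·1 + 0) = 45/4; p² − 126·q² = 2025 − 2016 = 9.
  k = 2: m = 9, d = 9, a = ⌊(11 + 9)/9⌋ = 2; p/q = (2·45 + 11)/(2·4 + 1) = 101/9; p² − 126·q² = 10201 − 10206 = -5.
  k = 3: m = 9, d = 5, a = ⌊(11 + 9)/5⌋ = 4; p/q = (4·101 + 45)/(4·9 + 4) = 449/40; p² − 126·q² = 201601 − 201600 = 1.
  The first convergent with p² − 126·q² = 1 gives the fundamental solution (x₁, y₁) = (449, 40).
Step 2: Apply the recurrence (x_{n+1}, y_{n+1}) = (x₁x_n + 126y₁y_n, x₁y_n + y₁x_n) repeatedly.
  From (x_1, y_1) = (449, 40): x_2 = 449·449 + 126·40·40 = 403201; y_2 = 449·40 + 40·449 = 35920.
Step 3: Verify x_2² - 126·y_2² = 162571046401 - 162571046400 = 1 (should be 1). ✓

(x_1, y_1) = (449, 40); (x_2, y_2) = (403201, 35920).


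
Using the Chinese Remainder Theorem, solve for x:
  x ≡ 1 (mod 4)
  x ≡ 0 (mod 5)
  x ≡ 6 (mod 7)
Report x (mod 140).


Moduli 4, 5, 7 are pairwise coprime; by CRT there is a unique solution modulo M = 4 · 5 · 7 = 140.
Solve pairwise, accumulating the modulus:
  Start with x ≡ 1 (mod 4).
  Combine with x ≡ 0 (mod 5): since gcd(4, 5) = 1, we get a unique residue mod 20.
    Write x = 1 + 4·t and substitute into x ≡ 0 (mod 5): 4·t ≡ 0 − 1 = -1 (mod 5).
    Reduce coefficients mod 5: 4·t ≡ 4 (mod 5).
    The inverse of 4 mod 5 is 4 (since 4·4 = 16 = 3·5 + 1), so t ≡ 4·4 = 16 ≡ 1 (mod 5).
    Then x = 1 + 4·1 = 5, valid modulo lcm(4, 5) = 20: x ≡ 5 (mod 20).
  Combine with x ≡ 6 (mod 7): since gcd(20, 7) = 1, we get a unique residue mod 140.
    Write x = 5 + 20·t and substitute into x ≡ 6 (mod 7): 20·t ≡ 6 − 5 = 1 (mod 7).
    Reduce coefficients mod 7: 6·t ≡ 1 (mod 7).
    The inverse of 6 mod 7 is 6 (since 6·6 = 36 = 5·7 + 1), so t ≡ 6·1 = 6 ≡ 6 (mod 7).
    Then x = 5 + 20·6 = 125, valid modulo lcm(20, 7) = 140: x ≡ 125 (mod 140).
Verify: 125 mod 4 = 1 ✓, 125 mod 5 = 0 ✓, 125 mod 7 = 6 ✓.

x ≡ 125 (mod 140).


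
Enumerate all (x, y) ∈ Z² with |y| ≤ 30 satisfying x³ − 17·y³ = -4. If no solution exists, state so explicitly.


The equation is x³ - 17y³ = -4. For fixed y, x³ = 17·y³ − 4, so a solution requires the RHS to be a perfect cube.
Strategy: iterate y from -30 to 30, compute RHS = 17·y³ − 4, and check whether it is a (positive or negative) perfect cube.
Check small values of y:
  y = 0: RHS = -4 is not a perfect cube.
  y = 1: RHS = 13 is not a perfect cube.
  y = -1: RHS = -21 is not a perfect cube.
  y = 2: RHS = 132 is not a perfect cube.
  y = -2: RHS = -140 is not a perfect cube.
  y = 3: RHS = 455 is not a perfect cube.
  y = -3: RHS = -463 is not a perfect cube.
Continuing the search up to |y| = 30 finds no solutions either.
No (x, y) in the scanned range satisfies the equation.

No integer solutions with |y| ≤ 30.


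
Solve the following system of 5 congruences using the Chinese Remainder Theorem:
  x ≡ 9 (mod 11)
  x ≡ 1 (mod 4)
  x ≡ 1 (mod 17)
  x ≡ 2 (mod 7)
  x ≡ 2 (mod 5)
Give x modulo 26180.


Product of moduli M = 11 · 4 · 17 · 7 · 5 = 26180.
Merge one congruence at a time:
  Start: x ≡ 9 (mod 11).
  Combine with x ≡ 1 (mod 4); new modulus lcm = 44.
    Write x = 9 + 11·t and substitute into x ≡ 1 (mod 4): 11·t ≡ 1 − 9 = -8 (mod 4).
    Reduce coefficients mod 4: 3·t ≡ 0 (mod 4).
    The inverse of 3 mod 4 is 3 (since 3·3 = 9 = 2·4 + 1), so t ≡ 3·0 = 0 ≡ 0 (mod 4).
    Then x = 9 + 11·0 = 9, valid modulo lcm(11, 4) = 44: x ≡ 9 (mod 44).
  Combine with x ≡ 1 (mod 17); new modulus lcm = 748.
    Write x = 9 + 44·t and substitute into x ≡ 1 (mod 17): 44·t ≡ 1 − 9 = -8 (mod 17).
    Reduce coefficients mod 17: 10·t ≡ 9 (mod 17).
    The inverse of 10 mod 17 is 12 (since 10·12 = 120 = 7·17 + 1), so t ≡ 12·9 = 108 ≡ 6 (mod 17).
    Then x = 9 + 44·6 = 273, valid modulo lcm(44, 17) = 748: x ≡ 273 (mod 748).
  Combine with x ≡ 2 (mod 7); new modulus lcm = 5236.
    Write x = 273 + 748·t and substitute into x ≡ 2 (mod 7): 748·t ≡ 2 − 273 = -271 (mod 7).
    Reduce coefficients mod 7: 6·t ≡ 2 (mod 7).
    The inverse of 6 mod 7 is 6 (since 6·6 = 36 = 5·7 + 1), so t ≡ 6·2 = 12 ≡ 5 (mod 7).
    Then x = 273 + 748·5 = 4013, valid modulo lcm(748, 7) = 5236: x ≡ 4013 (mod 5236).
  Combine with x ≡ 2 (mod 5); new modulus lcm = 26180.
    Write x = 4013 + 5236·t and substitute into x ≡ 2 (mod 5): 5236·t ≡ 2 − 4013 = -4011 (mod 5).
    Reduce coefficients mod 5: 1·t ≡ 4 (mod 5).
    So t ≡ 4 (mod 5).
    Then x = 4013 + 5236·4 = 24957, valid modulo lcm(5236, 5) = 26180: x ≡ 24957 (mod 26180).
Verify against each original: 24957 mod 11 = 9, 24957 mod 4 = 1, 24957 mod 17 = 1, 24957 mod 7 = 2, 24957 mod 5 = 2.

x ≡ 24957 (mod 26180).


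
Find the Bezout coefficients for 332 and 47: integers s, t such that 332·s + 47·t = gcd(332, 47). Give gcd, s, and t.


Euclidean algorithm on (332, 47) — divide until remainder is 0:
  332 = 7 · 47 + 3
  47 = 15 · 3 + 2
  3 = 1 · 2 + 1
  2 = 2 · 1 + 0
gcd(332, 47) = 1.
Track Bezout coefficients alongside the remainders: start with r₀ = 332 = a·1 + b·0 (s = 1, t = 0) and r₁ = 47 = a·0 + b·1 (s = 0, t = 1); each new remainder r_{k+1} = r_{k-1} − q_k·r_k inherits s_{k+1} = s_{k-1} − q_k·s_k, t_{k+1} = t_{k-1} − q_k·t_k, so r_k = a·s_k + b·t_k at every step:
  q = 7: r = 3, s = 1 − 7·0 = 1, t = 0 − 7·1 = -7  (check: 332·1 + 47·(-7) = 3)
  q = 15: r = 2, s = 0 − 15·1 = -15, t = 1 − 15·(-7) = 106  (check: 332·(-15) + 47·106 = 2)
  q = 1: r = 1, s = 1 − 1·(-15) = 16, t = -7 − 1·106 = -113  (check: 332·16 + 47·(-113) = 1)
The row with r = 1 (the gcd) gives the Bezout coefficients s = 16, t = -113.
Result: 332 · (16) + 47 · (-113) = 1.

gcd(332, 47) = 1; s = 16, t = -113 (check: 332·16 + 47·(-113) = 1).


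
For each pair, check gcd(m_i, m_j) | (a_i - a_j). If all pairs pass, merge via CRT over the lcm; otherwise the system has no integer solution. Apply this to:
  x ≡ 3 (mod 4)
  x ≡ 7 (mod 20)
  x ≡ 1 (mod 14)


Moduli 4, 20, 14 are not pairwise coprime, so CRT works modulo lcm(m_i) when all pairwise compatibility conditions hold.
Pairwise compatibility: gcd(m_i, m_j) must divide a_i - a_j for every pair.
Merge one congruence at a time:
  Start: x ≡ 3 (mod 4).
  Combine with x ≡ 7 (mod 20): gcd(4, 20) = 4; 7 - 3 = 4, which IS divisible by 4, so compatible.
    Write x = 3 + 4·t and substitute into x ≡ 7 (mod 20): 4·t ≡ 7 − 3 = 4 (mod 20).
    Divide the congruence (and modulus) by g = 4: 1·t ≡ 1 (mod 5).
    So t ≡ 1 (mod 5).
    Then x = 3 + 4·1 = 7, valid modulo lcm(4, 20) = 20: x ≡ 7 (mod 20).
  Combine with x ≡ 1 (mod 14): gcd(20, 14) = 2; 1 - 7 = -6, which IS divisible by 2, so compatible.
    Write x = 7 + 20·t and substitute into x ≡ 1 (mod 14): 20·t ≡ 1 − 7 = -6 (mod 14).
    Divide the congruence (and modulus) by g = 2: 10·t ≡ -3 (mod 7).
    Reduce coefficients mod 7: 3·t ≡ 4 (mod 7).
    The inverse of 3 mod 7 is 5 (since 3·5 = 15 = 2·7 + 1), so t ≡ 5·4 = 20 ≡ 6 (mod 7).
    Then x = 7 + 20·6 = 127, valid modulo lcm(20, 14) = 140: x ≡ 127 (mod 140).
Verify: 127 mod 4 = 3, 127 mod 20 = 7, 127 mod 14 = 1.

x ≡ 127 (mod 140).


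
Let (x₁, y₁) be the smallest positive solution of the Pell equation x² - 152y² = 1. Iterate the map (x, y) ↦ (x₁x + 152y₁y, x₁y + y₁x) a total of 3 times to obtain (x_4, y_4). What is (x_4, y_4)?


Step 1: Find the fundamental solution (x₁, y₁) of x² - 152y² = 1.
  Expand √152 as a continued fraction. a₀ = ⌊√152⌋ = 12; iterate m_{k+1} = d_k·a_k − m_k, d_{k+1} = (152 − m_{k+1}²)/d_k, a_{k+1} = ⌊(a₀ + m_{k+1})/d_{k+1}⌋ (starting m₀ = 0, d₀ = 1), with convergents p_k = a_k·p_{k-1} + p_{k-2}, q_k = a_k·q_{k-1} + q_{k-2} (p₋₁ = 1, q₋₁ = 0):
  k = 0: a₀ = 12; p₀/q₀ = 12/1; p₀² − 152·q₀² = 144 − 152 = -8.
  k = 1: m = 12, d = 8, a = ⌊(12 + 12)/8⌋ = 3; p/q = (3·12 + 1)/(3·1 + 0) = 37/3; p² − 152·q² = 1369 − 1368 = 1.
  The first convergent with p² − 152·q² = 1 gives the fundamental solution (x₁, y₁) = (37, 3).
Step 2: Apply the recurrence (x_{n+1}, y_{n+1}) = (x₁x_n + 152y₁y_n, x₁y_n + y₁x_n) repeatedly.
  From (x_1, y_1) = (37, 3): x_2 = 37·37 + 152·3·3 = 2737; y_2 = 37·3 + 3·37 = 222.
  From (x_2, y_2) = (2737, 222): x_3 = 37·2737 + 152·3·222 = 202501; y_3 = 37·222 + 3·2737 = 16425.
  From (x_3, y_3) = (202501, 16425): x_4 = 37·202501 + 152·3·16425 = 14982337; y_4 = 37·16425 + 3·202501 = 1215228.
Step 3: Verify x_4² - 152·y_4² = 224470421981569 - 224470421981568 = 1 (should be 1). ✓

(x_1, y_1) = (37, 3); (x_4, y_4) = (14982337, 1215228).


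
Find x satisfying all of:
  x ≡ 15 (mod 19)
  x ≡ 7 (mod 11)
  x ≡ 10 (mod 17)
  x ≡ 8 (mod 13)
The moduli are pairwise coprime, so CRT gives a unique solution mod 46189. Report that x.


Product of moduli M = 19 · 11 · 17 · 13 = 46189.
Merge one congruence at a time:
  Start: x ≡ 15 (mod 19).
  Combine with x ≡ 7 (mod 11); new modulus lcm = 209.
    Write x = 15 + 19·t and substitute into x ≡ 7 (mod 11): 19·t ≡ 7 − 15 = -8 (mod 11).
    Reduce coefficients mod 11: 8·t ≡ 3 (mod 11).
    The inverse of 8 mod 11 is 7 (since 8·7 = 56 = 5·11 + 1), so t ≡ 7·3 = 21 ≡ 10 (mod 11).
    Then x = 15 + 19·10 = 205, valid modulo lcm(19, 11) = 209: x ≡ 205 (mod 209).
  Combine with x ≡ 10 (mod 17); new modulus lcm = 3553.
    Write x = 205 + 209·t and substitute into x ≡ 10 (mod 17): 209·t ≡ 10 − 205 = -195 (mod 17).
    Reduce coefficients mod 17: 5·t ≡ 9 (mod 17).
    The inverse of 5 mod 17 is 7 (since 5·7 = 35 = 2·17 + 1), so t ≡ 7·9 = 63 ≡ 12 (mod 17).
    Then x = 205 + 209·12 = 2713, valid modulo lcm(209, 17) = 3553: x ≡ 2713 (mod 3553).
  Combine with x ≡ 8 (mod 13); new modulus lcm = 46189.
    Write x = 2713 + 3553·t and substitute into x ≡ 8 (mod 13): 3553·t ≡ 8 − 2713 = -2705 (mod 13).
    Reduce coefficients mod 13: 4·t ≡ 12 (mod 13).
    The inverse of 4 mod 13 is 10 (since 4·10 = 40 = 3·13 + 1), so t ≡ 10·12 = 120 ≡ 3 (mod 13).
    Then x = 2713 + 3553·3 = 13372, valid modulo lcm(3553, 13) = 46189: x ≡ 13372 (mod 46189).
Verify against each original: 13372 mod 19 = 15, 13372 mod 11 = 7, 13372 mod 17 = 10, 13372 mod 13 = 8.

x ≡ 13372 (mod 46189).


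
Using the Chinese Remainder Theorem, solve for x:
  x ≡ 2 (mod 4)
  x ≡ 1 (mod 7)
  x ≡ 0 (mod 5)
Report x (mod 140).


Moduli 4, 7, 5 are pairwise coprime; by CRT there is a unique solution modulo M = 4 · 7 · 5 = 140.
Solve pairwise, accumulating the modulus:
  Start with x ≡ 2 (mod 4).
  Combine with x ≡ 1 (mod 7): since gcd(4, 7) = 1, we get a unique residue mod 28.
    Write x = 2 + 4·t and substitute into x ≡ 1 (mod 7): 4·t ≡ 1 − 2 = -1 (mod 7).
    Reduce coefficients mod 7: 4·t ≡ 6 (mod 7).
    The inverse of 4 mod 7 is 2 (since 4·2 = 8 = 1·7 + 1), so t ≡ 2·6 = 12 ≡ 5 (mod 7).
    Then x = 2 + 4·5 = 22, valid modulo lcm(4, 7) = 28: x ≡ 22 (mod 28).
  Combine with x ≡ 0 (mod 5): since gcd(28, 5) = 1, we get a unique residue mod 140.
    Write x = 22 + 28·t and substitute into x ≡ 0 (mod 5): 28·t ≡ 0 − 22 = -22 (mod 5).
    Reduce coefficients mod 5: 3·t ≡ 3 (mod 5).
    The inverse of 3 mod 5 is 2 (since 3·2 = 6 = 1·5 + 1), so t ≡ 2·3 = 6 ≡ 1 (mod 5).
    Then x = 22 + 28·1 = 50, valid modulo lcm(28, 5) = 140: x ≡ 50 (mod 140).
Verify: 50 mod 4 = 2 ✓, 50 mod 7 = 1 ✓, 50 mod 5 = 0 ✓.

x ≡ 50 (mod 140).


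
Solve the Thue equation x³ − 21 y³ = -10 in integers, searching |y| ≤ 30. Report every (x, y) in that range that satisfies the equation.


The equation is x³ - 21y³ = -10. For fixed y, x³ = 21·y³ − 10, so a solution requires the RHS to be a perfect cube.
Strategy: iterate y from -30 to 30, compute RHS = 21·y³ − 10, and check whether it is a (positive or negative) perfect cube.
Check small values of y:
  y = 0: RHS = -10 is not a perfect cube.
  y = 1: RHS = 11 is not a perfect cube.
  y = -1: RHS = -31 is not a perfect cube.
  y = 2: RHS = 158 is not a perfect cube.
  y = -2: RHS = -178 is not a perfect cube.
  y = 3: RHS = 557 is not a perfect cube.
  y = -3: RHS = -577 is not a perfect cube.
Continuing the search up to |y| = 30 finds no solutions either.
No (x, y) in the scanned range satisfies the equation.

No integer solutions with |y| ≤ 30.


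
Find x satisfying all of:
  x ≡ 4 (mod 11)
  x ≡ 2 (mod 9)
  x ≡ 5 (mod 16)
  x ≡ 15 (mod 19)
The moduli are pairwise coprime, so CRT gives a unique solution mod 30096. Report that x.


Product of moduli M = 11 · 9 · 16 · 19 = 30096.
Merge one congruence at a time:
  Start: x ≡ 4 (mod 11).
  Combine with x ≡ 2 (mod 9); new modulus lcm = 99.
    Write x = 4 + 11·t and substitute into x ≡ 2 (mod 9): 11·t ≡ 2 − 4 = -2 (mod 9).
    Reduce coefficients mod 9: 2·t ≡ 7 (mod 9).
    The inverse of 2 mod 9 is 5 (since 2·5 = 10 = 1·9 + 1), so t ≡ 5·7 = 35 ≡ 8 (mod 9).
    Then x = 4 + 11·8 = 92, valid modulo lcm(11, 9) = 99: x ≡ 92 (mod 99).
  Combine with x ≡ 5 (mod 16); new modulus lcm = 1584.
    Write x = 92 + 99·t and substitute into x ≡ 5 (mod 16): 99·t ≡ 5 − 92 = -87 (mod 16).
    Reduce coefficients mod 16: 3·t ≡ 9 (mod 16).
    The inverse of 3 mod 16 is 11 (since 3·11 = 33 = 2·16 + 1), so t ≡ 11·9 = 99 ≡ 3 (mod 16).
    Then x = 92 + 99·3 = 389, valid modulo lcm(99, 16) = 1584: x ≡ 389 (mod 1584).
  Combine with x ≡ 15 (mod 19); new modulus lcm = 30096.
    Write x = 389 + 1584·t and substitute into x ≡ 15 (mod 19): 1584·t ≡ 15 − 389 = -374 (mod 19).
    Reduce coefficients mod 19: 7·t ≡ 6 (mod 19).
    The inverse of 7 mod 19 is 11 (since 7·11 = 77 = 4·19 + 1), so t ≡ 11·6 = 66 ≡ 9 (mod 19).
    Then x = 389 + 1584·9 = 14645, valid modulo lcm(1584, 19) = 30096: x ≡ 14645 (mod 30096).
Verify against each original: 14645 mod 11 = 4, 14645 mod 9 = 2, 14645 mod 16 = 5, 14645 mod 19 = 15.

x ≡ 14645 (mod 30096).
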